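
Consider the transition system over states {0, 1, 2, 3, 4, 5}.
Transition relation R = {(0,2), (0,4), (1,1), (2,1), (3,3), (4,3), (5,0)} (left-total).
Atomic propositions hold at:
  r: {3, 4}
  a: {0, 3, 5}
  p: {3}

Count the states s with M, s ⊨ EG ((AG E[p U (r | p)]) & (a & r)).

1

Sat(r | p) = {3, 4}
E[p U (r | p)]: least fixpoint, start Z0 = Sat((r | p)) = {3, 4}, add states in Sat(p) with some successor in Z. Already a fixed point.
Sat(E[p U (r | p)]) = {3, 4}
AG E[p U (r | p)]: greatest fixpoint, start Z0 = {3, 4}, keep only states in Sat with every successor in Z. Already a fixed point.
Sat(AG E[p U (r | p)]) = {3, 4}
Sat(a & r) = {3}
Sat((AG E[p U (r | p)]) & (a & r)) = {3}
EG ((AG E[p U (r | p)]) & (a & r)): greatest fixpoint, start Z0 = {3}, keep only states in Sat with some successor in Z. Already a fixed point.
Sat(EG ((AG E[p U (r | p)]) & (a & r))) = {3}
|Sat(EG ((AG E[p U (r | p)]) & (a & r)))| = |{3}| = 1.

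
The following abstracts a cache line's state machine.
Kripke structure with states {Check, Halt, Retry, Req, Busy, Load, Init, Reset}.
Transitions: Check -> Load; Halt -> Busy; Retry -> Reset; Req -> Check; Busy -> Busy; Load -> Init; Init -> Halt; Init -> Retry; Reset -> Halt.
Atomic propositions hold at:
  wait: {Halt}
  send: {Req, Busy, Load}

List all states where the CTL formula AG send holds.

{Busy}

AG send: greatest fixpoint, start Z0 = {Req, Busy, Load}, keep only states in Sat with every successor in Z. Z1 = {Busy}; fixed.
Sat(AG send) = {Busy}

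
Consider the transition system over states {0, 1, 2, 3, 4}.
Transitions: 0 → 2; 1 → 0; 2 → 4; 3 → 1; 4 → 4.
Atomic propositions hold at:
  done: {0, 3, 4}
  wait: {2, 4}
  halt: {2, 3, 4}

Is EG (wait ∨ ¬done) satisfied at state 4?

Yes

Sat(¬done) = {1, 2}
Sat(wait ∨ ¬done) = {1, 2, 4}
EG (wait ∨ ¬done): greatest fixpoint, start Z0 = {1, 2, 4}, keep only states in Sat with some successor in Z. Z1 = {2, 4}; fixed.
Sat(EG (wait ∨ ¬done)) = {2, 4}
4 ∈ Sat(EG (wait ∨ ¬done)) = {2, 4}, so the formula holds at 4.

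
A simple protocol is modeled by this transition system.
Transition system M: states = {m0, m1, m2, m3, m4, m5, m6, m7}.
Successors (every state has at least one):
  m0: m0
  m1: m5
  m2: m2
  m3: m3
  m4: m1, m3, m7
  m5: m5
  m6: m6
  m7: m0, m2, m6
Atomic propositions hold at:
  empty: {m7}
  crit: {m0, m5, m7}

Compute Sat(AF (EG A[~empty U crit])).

{m0, m1, m5, m7}

Sat(~empty) = {m0, m1, m2, m3, m4, m5, m6}
A[~empty U crit]: least fixpoint, start Z0 = Sat(crit) = {m0, m5, m7}, add states in Sat(~empty) with every successor in Z. Z1 = {m0, m1, m5, m7}; fixed.
Sat(A[~empty U crit]) = {m0, m1, m5, m7}
EG A[~empty U crit]: greatest fixpoint, start Z0 = {m0, m1, m5, m7}, keep only states in Sat with some successor in Z. Already a fixed point.
Sat(EG A[~empty U crit]) = {m0, m1, m5, m7}
AF (EG A[~empty U crit]): least fixpoint, start Z0 = {m0, m1, m5, m7}, add states with every successor in Z. Already a fixed point.
Sat(AF (EG A[~empty U crit])) = {m0, m1, m5, m7}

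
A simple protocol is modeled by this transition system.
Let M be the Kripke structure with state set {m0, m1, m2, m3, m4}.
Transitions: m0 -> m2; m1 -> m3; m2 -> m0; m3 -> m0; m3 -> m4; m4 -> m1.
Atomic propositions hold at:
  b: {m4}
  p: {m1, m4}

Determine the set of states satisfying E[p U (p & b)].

{m4}

Sat(p & b) = {m4}
E[p U (p & b)]: least fixpoint, start Z0 = Sat((p & b)) = {m4}, add states in Sat(p) with some successor in Z. Already a fixed point.
Sat(E[p U (p & b)]) = {m4}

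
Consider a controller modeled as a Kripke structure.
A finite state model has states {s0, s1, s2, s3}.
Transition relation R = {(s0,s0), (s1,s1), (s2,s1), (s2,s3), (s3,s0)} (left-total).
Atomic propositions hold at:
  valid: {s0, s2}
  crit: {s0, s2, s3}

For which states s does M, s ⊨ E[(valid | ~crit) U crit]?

{s0, s2, s3}

Sat(~crit) = {s1}
Sat(valid | ~crit) = {s0, s1, s2}
E[(valid | ~crit) U crit]: least fixpoint, start Z0 = Sat(crit) = {s0, s2, s3}, add states in Sat(valid | ~crit) with some successor in Z. Already a fixed point.
Sat(E[(valid | ~crit) U crit]) = {s0, s2, s3}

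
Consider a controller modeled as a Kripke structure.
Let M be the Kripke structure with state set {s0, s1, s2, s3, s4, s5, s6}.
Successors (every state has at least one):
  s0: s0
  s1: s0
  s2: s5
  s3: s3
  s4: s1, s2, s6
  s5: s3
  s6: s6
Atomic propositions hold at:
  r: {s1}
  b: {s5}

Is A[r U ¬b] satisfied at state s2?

Sat(¬b) = {s0, s1, s2, s3, s4, s6}
A[r U ¬b]: least fixpoint, start Z0 = Sat(¬b) = {s0, s1, s2, s3, s4, s6}, add states in Sat(r) with every successor in Z. Already a fixed point.
Sat(A[r U ¬b]) = {s0, s1, s2, s3, s4, s6}
s2 ∈ Sat(A[r U ¬b]) = {s0, s1, s2, s3, s4, s6}, so the formula holds at s2.

Yes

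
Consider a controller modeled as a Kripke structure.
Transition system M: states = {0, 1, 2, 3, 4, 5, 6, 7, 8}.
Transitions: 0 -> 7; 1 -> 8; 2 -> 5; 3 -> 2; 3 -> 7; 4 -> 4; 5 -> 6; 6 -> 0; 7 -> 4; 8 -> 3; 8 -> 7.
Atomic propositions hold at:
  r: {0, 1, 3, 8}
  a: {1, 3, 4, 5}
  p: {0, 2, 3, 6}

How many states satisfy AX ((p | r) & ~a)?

3

Sat(p | r) = {0, 1, 2, 3, 6, 8}
Sat(~a) = {0, 2, 6, 7, 8}
Sat((p | r) & ~a) = {0, 2, 6, 8}
Sat(AX ((p | r) & ~a)) = {s : every successor in {0, 2, 6, 8}} = {1, 5, 6}
|Sat(AX ((p | r) & ~a))| = |{1, 5, 6}| = 3.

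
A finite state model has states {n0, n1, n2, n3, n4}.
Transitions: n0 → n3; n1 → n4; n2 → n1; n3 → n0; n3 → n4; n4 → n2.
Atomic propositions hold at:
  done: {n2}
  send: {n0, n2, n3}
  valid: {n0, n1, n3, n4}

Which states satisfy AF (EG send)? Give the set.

{n0, n3}

EG send: greatest fixpoint, start Z0 = {n0, n2, n3}, keep only states in Sat with some successor in Z. Z1 = {n0, n3}; fixed.
Sat(EG send) = {n0, n3}
AF (EG send): least fixpoint, start Z0 = {n0, n3}, add states with every successor in Z. Already a fixed point.
Sat(AF (EG send)) = {n0, n3}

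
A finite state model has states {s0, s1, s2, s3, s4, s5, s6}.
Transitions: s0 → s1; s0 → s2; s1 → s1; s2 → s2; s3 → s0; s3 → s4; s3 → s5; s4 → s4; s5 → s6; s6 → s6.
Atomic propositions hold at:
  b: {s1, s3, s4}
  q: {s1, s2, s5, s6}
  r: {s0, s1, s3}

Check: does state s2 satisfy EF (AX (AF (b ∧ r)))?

No

Sat(b ∧ r) = {s1, s3}
AF (b ∧ r): least fixpoint, start Z0 = {s1, s3}, add states with every successor in Z. Already a fixed point.
Sat(AF (b ∧ r)) = {s1, s3}
Sat(AX (AF (b ∧ r))) = {s : every successor in {s1, s3}} = {s1}
EF (AX (AF (b ∧ r))): least fixpoint, start Z0 = {s1}, add states with some successor in Z. Z1 = {s0, s1}; Z2 = {s0, s1, s3}; fixed.
Sat(EF (AX (AF (b ∧ r)))) = {s0, s1, s3}
s2 ∉ Sat(EF (AX (AF (b ∧ r)))) = {s0, s1, s3}, so the formula does not hold at s2.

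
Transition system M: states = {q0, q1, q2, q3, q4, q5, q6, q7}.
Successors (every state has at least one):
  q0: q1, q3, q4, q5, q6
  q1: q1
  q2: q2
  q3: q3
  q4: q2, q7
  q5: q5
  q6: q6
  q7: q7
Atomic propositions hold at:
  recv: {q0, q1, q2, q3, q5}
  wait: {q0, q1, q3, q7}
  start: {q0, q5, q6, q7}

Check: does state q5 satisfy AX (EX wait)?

No

Sat(EX wait) = {s : some successor in {q0, q1, q3, q7}} = {q0, q1, q3, q4, q7}
Sat(AX (EX wait)) = {s : every successor in {q0, q1, q3, q4, q7}} = {q1, q3, q7}
q5 ∉ Sat(AX (EX wait)) = {q1, q3, q7}, so the formula does not hold at q5.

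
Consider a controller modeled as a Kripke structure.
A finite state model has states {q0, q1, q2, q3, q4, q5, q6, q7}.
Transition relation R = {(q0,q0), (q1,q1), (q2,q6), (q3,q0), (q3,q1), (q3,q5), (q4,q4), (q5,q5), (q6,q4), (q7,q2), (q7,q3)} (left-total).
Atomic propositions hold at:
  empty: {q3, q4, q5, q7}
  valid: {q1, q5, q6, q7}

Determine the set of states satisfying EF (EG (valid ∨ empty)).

Sat(valid ∨ empty) = {q1, q3, q4, q5, q6, q7}
EG (valid ∨ empty): greatest fixpoint, start Z0 = {q1, q3, q4, q5, q6, q7}, keep only states in Sat with some successor in Z. Already a fixed point.
Sat(EG (valid ∨ empty)) = {q1, q3, q4, q5, q6, q7}
EF (EG (valid ∨ empty)): least fixpoint, start Z0 = {q1, q3, q4, q5, q6, q7}, add states with some successor in Z. Z1 = {q1, q2, q3, q4, q5, q6, q7}; fixed.
Sat(EF (EG (valid ∨ empty))) = {q1, q2, q3, q4, q5, q6, q7}

{q1, q2, q3, q4, q5, q6, q7}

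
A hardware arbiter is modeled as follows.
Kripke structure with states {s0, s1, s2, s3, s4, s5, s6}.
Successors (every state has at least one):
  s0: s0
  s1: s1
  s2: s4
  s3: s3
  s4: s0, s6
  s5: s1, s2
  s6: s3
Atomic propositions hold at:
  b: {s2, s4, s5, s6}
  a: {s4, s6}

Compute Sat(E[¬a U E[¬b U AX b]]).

Sat(¬a) = {s0, s1, s2, s3, s5}
Sat(¬b) = {s0, s1, s3}
Sat(AX b) = {s : every successor in {s2, s4, s5, s6}} = {s2}
E[¬b U AX b]: least fixpoint, start Z0 = Sat(AX b) = {s2}, add states in Sat(¬b) with some successor in Z. Already a fixed point.
Sat(E[¬b U AX b]) = {s2}
E[¬a U E[¬b U AX b]]: least fixpoint, start Z0 = Sat(E[¬b U AX b]) = {s2}, add states in Sat(¬a) with some successor in Z. Z1 = {s2, s5}; fixed.
Sat(E[¬a U E[¬b U AX b]]) = {s2, s5}

{s2, s5}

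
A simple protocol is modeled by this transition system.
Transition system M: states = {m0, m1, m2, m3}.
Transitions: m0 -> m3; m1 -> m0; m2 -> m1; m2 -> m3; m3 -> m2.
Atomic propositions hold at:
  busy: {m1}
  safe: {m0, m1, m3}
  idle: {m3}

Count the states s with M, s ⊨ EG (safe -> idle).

2

Sat(safe -> idle) = {m2, m3}
EG (safe -> idle): greatest fixpoint, start Z0 = {m2, m3}, keep only states in Sat with some successor in Z. Already a fixed point.
Sat(EG (safe -> idle)) = {m2, m3}
|Sat(EG (safe -> idle))| = |{m2, m3}| = 2.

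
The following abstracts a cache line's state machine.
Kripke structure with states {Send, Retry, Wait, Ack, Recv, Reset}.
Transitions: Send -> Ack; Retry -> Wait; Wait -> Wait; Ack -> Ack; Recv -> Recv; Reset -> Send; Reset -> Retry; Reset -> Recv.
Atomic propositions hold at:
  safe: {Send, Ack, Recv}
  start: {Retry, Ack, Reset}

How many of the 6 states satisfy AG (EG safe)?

3

EG safe: greatest fixpoint, start Z0 = {Send, Ack, Recv}, keep only states in Sat with some successor in Z. Already a fixed point.
Sat(EG safe) = {Send, Ack, Recv}
AG (EG safe): greatest fixpoint, start Z0 = {Send, Ack, Recv}, keep only states in Sat with every successor in Z. Already a fixed point.
Sat(AG (EG safe)) = {Send, Ack, Recv}
|Sat(AG (EG safe))| = |{Send, Ack, Recv}| = 3.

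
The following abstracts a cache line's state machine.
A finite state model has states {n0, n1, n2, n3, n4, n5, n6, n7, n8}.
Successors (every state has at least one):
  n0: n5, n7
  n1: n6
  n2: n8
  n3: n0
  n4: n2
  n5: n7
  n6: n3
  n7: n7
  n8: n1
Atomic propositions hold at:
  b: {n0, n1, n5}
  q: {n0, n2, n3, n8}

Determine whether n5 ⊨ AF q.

No

AF q: least fixpoint, start Z0 = {n0, n2, n3, n8}, add states with every successor in Z. Z1 = {n0, n2, n3, n4, n6, n8}; Z2 = {n0, n1, n2, n3, n4, n6, n8}; fixed.
Sat(AF q) = {n0, n1, n2, n3, n4, n6, n8}
n5 ∉ Sat(AF q) = {n0, n1, n2, n3, n4, n6, n8}, so the formula does not hold at n5.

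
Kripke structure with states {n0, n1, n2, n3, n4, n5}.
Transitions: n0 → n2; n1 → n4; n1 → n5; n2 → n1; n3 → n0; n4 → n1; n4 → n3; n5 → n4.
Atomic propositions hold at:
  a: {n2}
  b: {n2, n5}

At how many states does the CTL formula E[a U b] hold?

E[a U b]: least fixpoint, start Z0 = Sat(b) = {n2, n5}, add states in Sat(a) with some successor in Z. Already a fixed point.
Sat(E[a U b]) = {n2, n5}
|Sat(E[a U b])| = |{n2, n5}| = 2.

2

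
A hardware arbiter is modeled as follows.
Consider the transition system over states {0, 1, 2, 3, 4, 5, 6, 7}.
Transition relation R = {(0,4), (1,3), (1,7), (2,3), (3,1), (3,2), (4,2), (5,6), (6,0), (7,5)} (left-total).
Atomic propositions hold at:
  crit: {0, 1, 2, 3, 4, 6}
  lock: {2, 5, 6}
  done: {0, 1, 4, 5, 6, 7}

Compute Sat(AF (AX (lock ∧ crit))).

Sat(lock ∧ crit) = {2, 6}
Sat(AX (lock ∧ crit)) = {s : every successor in {2, 6}} = {4, 5}
AF (AX (lock ∧ crit)): least fixpoint, start Z0 = {4, 5}, add states with every successor in Z. Z1 = {0, 4, 5, 7}; Z2 = {0, 4, 5, 6, 7}; fixed.
Sat(AF (AX (lock ∧ crit))) = {0, 4, 5, 6, 7}

{0, 4, 5, 6, 7}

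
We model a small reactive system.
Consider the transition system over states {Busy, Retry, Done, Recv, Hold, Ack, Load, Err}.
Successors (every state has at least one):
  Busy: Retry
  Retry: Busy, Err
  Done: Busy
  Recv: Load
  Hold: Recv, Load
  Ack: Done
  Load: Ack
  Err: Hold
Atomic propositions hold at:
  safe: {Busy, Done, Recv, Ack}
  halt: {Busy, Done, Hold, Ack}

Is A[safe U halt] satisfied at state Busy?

A[safe U halt]: least fixpoint, start Z0 = Sat(halt) = {Busy, Done, Hold, Ack}, add states in Sat(safe) with every successor in Z. Already a fixed point.
Sat(A[safe U halt]) = {Busy, Done, Hold, Ack}
Busy ∈ Sat(A[safe U halt]) = {Busy, Done, Hold, Ack}, so the formula holds at Busy.

Yes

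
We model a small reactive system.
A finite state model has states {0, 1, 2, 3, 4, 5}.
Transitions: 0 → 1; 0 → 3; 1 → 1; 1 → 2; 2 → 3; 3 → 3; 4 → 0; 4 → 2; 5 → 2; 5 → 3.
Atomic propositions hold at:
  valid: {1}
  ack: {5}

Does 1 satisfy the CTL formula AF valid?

Yes

AF valid: least fixpoint, start Z0 = {1}, add states with every successor in Z. Already a fixed point.
Sat(AF valid) = {1}
1 ∈ Sat(AF valid) = {1}, so the formula holds at 1.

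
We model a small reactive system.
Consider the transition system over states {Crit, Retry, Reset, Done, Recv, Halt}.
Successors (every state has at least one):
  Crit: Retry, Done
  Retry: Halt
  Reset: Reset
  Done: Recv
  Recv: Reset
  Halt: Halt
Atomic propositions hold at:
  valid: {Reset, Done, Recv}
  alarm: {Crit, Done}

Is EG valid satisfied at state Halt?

No

EG valid: greatest fixpoint, start Z0 = {Reset, Done, Recv}, keep only states in Sat with some successor in Z. Already a fixed point.
Sat(EG valid) = {Reset, Done, Recv}
Halt ∉ Sat(EG valid) = {Reset, Done, Recv}, so the formula does not hold at Halt.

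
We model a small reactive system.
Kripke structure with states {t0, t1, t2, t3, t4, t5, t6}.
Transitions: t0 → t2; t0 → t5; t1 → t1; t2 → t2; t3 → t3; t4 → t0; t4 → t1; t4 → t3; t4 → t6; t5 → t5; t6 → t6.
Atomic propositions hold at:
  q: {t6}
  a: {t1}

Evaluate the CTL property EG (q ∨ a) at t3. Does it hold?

Sat(q ∨ a) = {t1, t6}
EG (q ∨ a): greatest fixpoint, start Z0 = {t1, t6}, keep only states in Sat with some successor in Z. Already a fixed point.
Sat(EG (q ∨ a)) = {t1, t6}
t3 ∉ Sat(EG (q ∨ a)) = {t1, t6}, so the formula does not hold at t3.

No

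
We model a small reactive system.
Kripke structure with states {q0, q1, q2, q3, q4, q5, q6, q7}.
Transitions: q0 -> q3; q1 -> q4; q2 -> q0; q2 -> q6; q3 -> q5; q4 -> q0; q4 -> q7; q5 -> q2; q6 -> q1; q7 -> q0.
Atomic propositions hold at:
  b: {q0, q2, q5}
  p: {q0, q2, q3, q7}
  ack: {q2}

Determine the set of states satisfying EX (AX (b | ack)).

{q0, q3, q4}

Sat(b | ack) = {q0, q2, q5}
Sat(AX (b | ack)) = {s : every successor in {q0, q2, q5}} = {q3, q5, q7}
Sat(EX (AX (b | ack))) = {s : some successor in {q3, q5, q7}} = {q0, q3, q4}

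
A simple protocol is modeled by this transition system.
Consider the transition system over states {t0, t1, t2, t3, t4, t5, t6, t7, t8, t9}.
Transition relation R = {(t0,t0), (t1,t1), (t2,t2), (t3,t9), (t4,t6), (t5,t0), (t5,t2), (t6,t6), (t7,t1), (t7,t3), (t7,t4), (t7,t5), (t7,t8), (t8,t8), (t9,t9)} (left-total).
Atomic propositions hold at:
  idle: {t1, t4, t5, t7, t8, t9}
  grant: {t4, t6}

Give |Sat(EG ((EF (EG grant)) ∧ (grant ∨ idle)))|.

3

EG grant: greatest fixpoint, start Z0 = {t4, t6}, keep only states in Sat with some successor in Z. Already a fixed point.
Sat(EG grant) = {t4, t6}
EF (EG grant): least fixpoint, start Z0 = {t4, t6}, add states with some successor in Z. Z1 = {t4, t6, t7}; fixed.
Sat(EF (EG grant)) = {t4, t6, t7}
Sat(grant ∨ idle) = {t1, t4, t5, t6, t7, t8, t9}
Sat((EF (EG grant)) ∧ (grant ∨ idle)) = {t4, t6, t7}
EG ((EF (EG grant)) ∧ (grant ∨ idle)): greatest fixpoint, start Z0 = {t4, t6, t7}, keep only states in Sat with some successor in Z. Already a fixed point.
Sat(EG ((EF (EG grant)) ∧ (grant ∨ idle))) = {t4, t6, t7}
|Sat(EG ((EF (EG grant)) ∧ (grant ∨ idle)))| = |{t4, t6, t7}| = 3.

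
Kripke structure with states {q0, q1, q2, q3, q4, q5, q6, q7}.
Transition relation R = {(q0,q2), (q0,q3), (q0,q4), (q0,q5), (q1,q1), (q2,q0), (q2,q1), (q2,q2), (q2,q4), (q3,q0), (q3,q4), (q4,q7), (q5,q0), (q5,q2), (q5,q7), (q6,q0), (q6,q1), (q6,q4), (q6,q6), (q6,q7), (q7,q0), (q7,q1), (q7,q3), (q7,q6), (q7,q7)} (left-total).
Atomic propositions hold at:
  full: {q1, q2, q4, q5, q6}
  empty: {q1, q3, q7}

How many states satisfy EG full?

4

EG full: greatest fixpoint, start Z0 = {q1, q2, q4, q5, q6}, keep only states in Sat with some successor in Z. Z1 = {q1, q2, q5, q6}; fixed.
Sat(EG full) = {q1, q2, q5, q6}
|Sat(EG full)| = |{q1, q2, q5, q6}| = 4.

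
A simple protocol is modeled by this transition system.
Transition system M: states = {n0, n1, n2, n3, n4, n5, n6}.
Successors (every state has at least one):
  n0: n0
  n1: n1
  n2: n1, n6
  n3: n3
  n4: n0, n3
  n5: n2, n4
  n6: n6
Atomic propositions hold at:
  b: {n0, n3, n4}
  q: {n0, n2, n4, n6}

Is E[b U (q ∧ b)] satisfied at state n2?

Sat(q ∧ b) = {n0, n4}
E[b U (q ∧ b)]: least fixpoint, start Z0 = Sat((q ∧ b)) = {n0, n4}, add states in Sat(b) with some successor in Z. Already a fixed point.
Sat(E[b U (q ∧ b)]) = {n0, n4}
n2 ∉ Sat(E[b U (q ∧ b)]) = {n0, n4}, so the formula does not hold at n2.

No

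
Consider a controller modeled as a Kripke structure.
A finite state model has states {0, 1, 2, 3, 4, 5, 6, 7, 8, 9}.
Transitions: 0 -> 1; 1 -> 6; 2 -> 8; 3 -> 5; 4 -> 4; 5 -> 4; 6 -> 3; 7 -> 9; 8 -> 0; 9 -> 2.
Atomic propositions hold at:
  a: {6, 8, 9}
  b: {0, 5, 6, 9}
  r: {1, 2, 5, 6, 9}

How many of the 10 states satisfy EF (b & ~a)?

9

Sat(~a) = {0, 1, 2, 3, 4, 5, 7}
Sat(b & ~a) = {0, 5}
EF (b & ~a): least fixpoint, start Z0 = {0, 5}, add states with some successor in Z. Z1 = {0, 3, 5, 8}; Z2 = {0, 2, 3, 5, 6, 8}; Z3 = {0, 1, 2, 3, 5, 6, 8, 9}; Z4 = {0, 1, 2, 3, 5, 6, 7, 8, 9}; fixed.
Sat(EF (b & ~a)) = {0, 1, 2, 3, 5, 6, 7, 8, 9}
|Sat(EF (b & ~a))| = |{0, 1, 2, 3, 5, 6, 7, 8, 9}| = 9.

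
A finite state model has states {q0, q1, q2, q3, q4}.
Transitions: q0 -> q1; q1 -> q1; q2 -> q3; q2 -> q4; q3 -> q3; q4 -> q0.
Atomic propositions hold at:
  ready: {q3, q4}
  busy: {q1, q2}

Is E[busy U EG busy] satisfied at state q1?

Yes

EG busy: greatest fixpoint, start Z0 = {q1, q2}, keep only states in Sat with some successor in Z. Z1 = {q1}; fixed.
Sat(EG busy) = {q1}
E[busy U EG busy]: least fixpoint, start Z0 = Sat(EG busy) = {q1}, add states in Sat(busy) with some successor in Z. Already a fixed point.
Sat(E[busy U EG busy]) = {q1}
q1 ∈ Sat(E[busy U EG busy]) = {q1}, so the formula holds at q1.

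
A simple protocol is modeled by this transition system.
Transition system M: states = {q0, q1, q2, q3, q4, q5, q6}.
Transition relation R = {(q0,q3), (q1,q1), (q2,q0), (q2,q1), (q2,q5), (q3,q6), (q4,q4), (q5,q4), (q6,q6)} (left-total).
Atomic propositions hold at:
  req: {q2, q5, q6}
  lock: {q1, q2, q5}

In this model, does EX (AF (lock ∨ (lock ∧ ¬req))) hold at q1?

Sat(¬req) = {q0, q1, q3, q4}
Sat(lock ∧ ¬req) = {q1}
Sat(lock ∨ (lock ∧ ¬req)) = {q1, q2, q5}
AF (lock ∨ (lock ∧ ¬req)): least fixpoint, start Z0 = {q1, q2, q5}, add states with every successor in Z. Already a fixed point.
Sat(AF (lock ∨ (lock ∧ ¬req))) = {q1, q2, q5}
Sat(EX (AF (lock ∨ (lock ∧ ¬req)))) = {s : some successor in {q1, q2, q5}} = {q1, q2}
q1 ∈ Sat(EX (AF (lock ∨ (lock ∧ ¬req)))) = {q1, q2}, so the formula holds at q1.

Yes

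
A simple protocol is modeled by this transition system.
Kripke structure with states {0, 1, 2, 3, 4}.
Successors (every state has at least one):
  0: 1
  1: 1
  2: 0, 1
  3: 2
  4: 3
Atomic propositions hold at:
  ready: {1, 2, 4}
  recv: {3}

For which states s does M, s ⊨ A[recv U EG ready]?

EG ready: greatest fixpoint, start Z0 = {1, 2, 4}, keep only states in Sat with some successor in Z. Z1 = {1, 2}; fixed.
Sat(EG ready) = {1, 2}
A[recv U EG ready]: least fixpoint, start Z0 = Sat(EG ready) = {1, 2}, add states in Sat(recv) with every successor in Z. Z1 = {1, 2, 3}; fixed.
Sat(A[recv U EG ready]) = {1, 2, 3}

{1, 2, 3}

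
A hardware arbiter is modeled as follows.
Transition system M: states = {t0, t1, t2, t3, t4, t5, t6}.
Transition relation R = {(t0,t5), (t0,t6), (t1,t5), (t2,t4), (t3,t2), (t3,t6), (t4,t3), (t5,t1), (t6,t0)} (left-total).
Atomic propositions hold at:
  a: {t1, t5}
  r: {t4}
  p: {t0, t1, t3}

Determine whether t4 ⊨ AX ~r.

Sat(~r) = {t0, t1, t2, t3, t5, t6}
Sat(AX ~r) = {s : every successor in {t0, t1, t2, t3, t5, t6}} = {t0, t1, t3, t4, t5, t6}
t4 ∈ Sat(AX ~r) = {t0, t1, t3, t4, t5, t6}, so the formula holds at t4.

Yes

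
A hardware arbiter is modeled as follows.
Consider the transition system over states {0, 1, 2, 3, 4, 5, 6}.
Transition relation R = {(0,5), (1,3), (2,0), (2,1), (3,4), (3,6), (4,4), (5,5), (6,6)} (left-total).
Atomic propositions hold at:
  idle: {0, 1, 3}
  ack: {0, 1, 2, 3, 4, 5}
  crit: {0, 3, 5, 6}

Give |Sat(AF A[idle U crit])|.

6

A[idle U crit]: least fixpoint, start Z0 = Sat(crit) = {0, 3, 5, 6}, add states in Sat(idle) with every successor in Z. Z1 = {0, 1, 3, 5, 6}; fixed.
Sat(A[idle U crit]) = {0, 1, 3, 5, 6}
AF A[idle U crit]: least fixpoint, start Z0 = {0, 1, 3, 5, 6}, add states with every successor in Z. Z1 = {0, 1, 2, 3, 5, 6}; fixed.
Sat(AF A[idle U crit]) = {0, 1, 2, 3, 5, 6}
|Sat(AF A[idle U crit])| = |{0, 1, 2, 3, 5, 6}| = 6.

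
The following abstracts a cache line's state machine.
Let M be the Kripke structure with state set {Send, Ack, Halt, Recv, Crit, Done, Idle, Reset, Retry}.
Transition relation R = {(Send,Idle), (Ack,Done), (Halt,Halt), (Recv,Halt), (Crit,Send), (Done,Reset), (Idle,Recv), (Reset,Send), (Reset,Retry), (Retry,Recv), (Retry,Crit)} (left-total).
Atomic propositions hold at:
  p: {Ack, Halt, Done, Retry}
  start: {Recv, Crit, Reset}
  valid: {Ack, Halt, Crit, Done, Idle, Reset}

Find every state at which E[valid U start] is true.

E[valid U start]: least fixpoint, start Z0 = Sat(start) = {Recv, Crit, Reset}, add states in Sat(valid) with some successor in Z. Z1 = {Recv, Crit, Done, Idle, Reset}; Z2 = {Ack, Recv, Crit, Done, Idle, Reset}; fixed.
Sat(E[valid U start]) = {Ack, Recv, Crit, Done, Idle, Reset}

{Ack, Recv, Crit, Done, Idle, Reset}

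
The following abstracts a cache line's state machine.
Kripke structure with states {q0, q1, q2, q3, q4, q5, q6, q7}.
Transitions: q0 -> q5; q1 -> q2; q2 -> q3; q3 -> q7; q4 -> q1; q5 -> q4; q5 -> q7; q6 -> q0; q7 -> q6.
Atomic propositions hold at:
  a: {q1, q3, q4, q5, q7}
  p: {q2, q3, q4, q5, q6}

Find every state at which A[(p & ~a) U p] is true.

Sat(~a) = {q0, q2, q6}
Sat(p & ~a) = {q2, q6}
A[(p & ~a) U p]: least fixpoint, start Z0 = Sat(p) = {q2, q3, q4, q5, q6}, add states in Sat(p & ~a) with every successor in Z. Already a fixed point.
Sat(A[(p & ~a) U p]) = {q2, q3, q4, q5, q6}

{q2, q3, q4, q5, q6}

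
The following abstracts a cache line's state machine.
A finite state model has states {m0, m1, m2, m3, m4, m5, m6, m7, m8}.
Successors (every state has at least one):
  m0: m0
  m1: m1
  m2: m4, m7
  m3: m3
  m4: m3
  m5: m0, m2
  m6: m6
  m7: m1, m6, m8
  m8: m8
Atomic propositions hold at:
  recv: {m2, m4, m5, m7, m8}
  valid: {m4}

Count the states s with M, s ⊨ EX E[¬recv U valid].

1

Sat(¬recv) = {m0, m1, m3, m6}
E[¬recv U valid]: least fixpoint, start Z0 = Sat(valid) = {m4}, add states in Sat(¬recv) with some successor in Z. Already a fixed point.
Sat(E[¬recv U valid]) = {m4}
Sat(EX E[¬recv U valid]) = {s : some successor in {m4}} = {m2}
|Sat(EX E[¬recv U valid])| = |{m2}| = 1.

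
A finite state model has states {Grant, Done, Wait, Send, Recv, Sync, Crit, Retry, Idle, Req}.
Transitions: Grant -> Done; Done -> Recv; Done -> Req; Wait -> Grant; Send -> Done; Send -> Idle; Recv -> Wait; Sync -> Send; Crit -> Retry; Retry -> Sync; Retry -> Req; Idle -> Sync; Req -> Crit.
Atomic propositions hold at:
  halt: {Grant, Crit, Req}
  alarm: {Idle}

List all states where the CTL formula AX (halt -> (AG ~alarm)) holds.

{Grant, Send, Recv, Sync, Crit, Idle}

Sat(~alarm) = {Grant, Done, Wait, Send, Recv, Sync, Crit, Retry, Req}
AG ~alarm: greatest fixpoint, start Z0 = {Grant, Done, Wait, Send, Recv, Sync, Crit, Retry, Req}, keep only states in Sat with every successor in Z. Z1 = {Grant, Done, Wait, Recv, Sync, Crit, Retry, Req}; Z2 = {Grant, Done, Wait, Recv, Crit, Retry, Req}; Z3 = {Grant, Done, Wait, Recv, Crit, Req}; Z4 = {Grant, Done, Wait, Recv, Req}; Z5 = {Grant, Done, Wait, Recv}; Z6 = {Grant, Wait, Recv}; Z7 = {Wait, Recv}; Z8 = {Recv}; Z9 = ∅; fixed.
Sat(AG ~alarm) = ∅
Sat(halt -> (AG ~alarm)) = {Done, Wait, Send, Recv, Sync, Retry, Idle}
Sat(AX (halt -> (AG ~alarm))) = {s : every successor in {Done, Wait, Send, Recv, Sync, Retry, Idle}} = {Grant, Send, Recv, Sync, Crit, Idle}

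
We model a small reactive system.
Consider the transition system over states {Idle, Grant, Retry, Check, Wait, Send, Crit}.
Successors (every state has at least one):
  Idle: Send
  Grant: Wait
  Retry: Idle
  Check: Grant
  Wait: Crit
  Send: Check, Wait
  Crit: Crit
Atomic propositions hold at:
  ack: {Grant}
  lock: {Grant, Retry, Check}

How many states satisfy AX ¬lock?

5

Sat(¬lock) = {Idle, Wait, Send, Crit}
Sat(AX ¬lock) = {s : every successor in {Idle, Wait, Send, Crit}} = {Idle, Grant, Retry, Wait, Crit}
|Sat(AX ¬lock)| = |{Idle, Grant, Retry, Wait, Crit}| = 5.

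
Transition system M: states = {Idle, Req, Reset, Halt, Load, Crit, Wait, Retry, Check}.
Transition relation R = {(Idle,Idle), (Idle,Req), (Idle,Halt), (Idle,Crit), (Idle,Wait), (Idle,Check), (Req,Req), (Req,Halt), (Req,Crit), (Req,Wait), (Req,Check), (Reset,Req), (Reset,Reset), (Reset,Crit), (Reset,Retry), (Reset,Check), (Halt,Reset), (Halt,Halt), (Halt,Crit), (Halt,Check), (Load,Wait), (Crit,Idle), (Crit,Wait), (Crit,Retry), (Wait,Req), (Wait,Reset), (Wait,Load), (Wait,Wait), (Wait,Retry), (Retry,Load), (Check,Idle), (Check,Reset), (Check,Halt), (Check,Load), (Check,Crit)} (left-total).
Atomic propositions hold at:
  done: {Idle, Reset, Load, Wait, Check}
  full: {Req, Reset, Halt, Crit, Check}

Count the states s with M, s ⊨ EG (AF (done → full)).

Sat(done → full) = {Req, Reset, Halt, Crit, Retry, Check}
AF (done → full): least fixpoint, start Z0 = {Req, Reset, Halt, Crit, Retry, Check}, add states with every successor in Z. Already a fixed point.
Sat(AF (done → full)) = {Req, Reset, Halt, Crit, Retry, Check}
EG (AF (done → full)): greatest fixpoint, start Z0 = {Req, Reset, Halt, Crit, Retry, Check}, keep only states in Sat with some successor in Z. Z1 = {Req, Reset, Halt, Crit, Check}; Z2 = {Req, Reset, Halt, Check}; fixed.
Sat(EG (AF (done → full))) = {Req, Reset, Halt, Check}
|Sat(EG (AF (done → full)))| = |{Req, Reset, Halt, Check}| = 4.

4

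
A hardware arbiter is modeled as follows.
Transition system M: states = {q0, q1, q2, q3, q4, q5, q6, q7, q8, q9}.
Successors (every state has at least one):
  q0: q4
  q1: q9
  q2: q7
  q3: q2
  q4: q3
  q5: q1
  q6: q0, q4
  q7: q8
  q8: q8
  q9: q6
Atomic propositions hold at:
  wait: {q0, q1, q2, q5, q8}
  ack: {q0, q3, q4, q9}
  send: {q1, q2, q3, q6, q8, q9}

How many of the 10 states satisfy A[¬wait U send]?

8

Sat(¬wait) = {q3, q4, q6, q7, q9}
A[¬wait U send]: least fixpoint, start Z0 = Sat(send) = {q1, q2, q3, q6, q8, q9}, add states in Sat(¬wait) with every successor in Z. Z1 = {q1, q2, q3, q4, q6, q7, q8, q9}; fixed.
Sat(A[¬wait U send]) = {q1, q2, q3, q4, q6, q7, q8, q9}
|Sat(A[¬wait U send])| = |{q1, q2, q3, q4, q6, q7, q8, q9}| = 8.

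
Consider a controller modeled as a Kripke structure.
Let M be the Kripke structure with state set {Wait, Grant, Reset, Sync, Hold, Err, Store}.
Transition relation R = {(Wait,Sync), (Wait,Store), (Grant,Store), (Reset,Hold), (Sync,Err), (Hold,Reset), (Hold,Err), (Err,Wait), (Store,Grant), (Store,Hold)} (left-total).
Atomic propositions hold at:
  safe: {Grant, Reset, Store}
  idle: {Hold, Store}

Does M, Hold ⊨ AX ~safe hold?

Sat(~safe) = {Wait, Sync, Hold, Err}
Sat(AX ~safe) = {s : every successor in {Wait, Sync, Hold, Err}} = {Reset, Sync, Err}
Hold ∉ Sat(AX ~safe) = {Reset, Sync, Err}, so the formula does not hold at Hold.

No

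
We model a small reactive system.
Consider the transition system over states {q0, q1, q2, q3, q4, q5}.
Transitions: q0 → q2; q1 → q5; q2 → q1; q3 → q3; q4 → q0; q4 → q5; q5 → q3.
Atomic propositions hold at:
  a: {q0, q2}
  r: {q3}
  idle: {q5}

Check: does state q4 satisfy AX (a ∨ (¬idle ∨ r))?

Sat(¬idle) = {q0, q1, q2, q3, q4}
Sat(¬idle ∨ r) = {q0, q1, q2, q3, q4}
Sat(a ∨ (¬idle ∨ r)) = {q0, q1, q2, q3, q4}
Sat(AX (a ∨ (¬idle ∨ r))) = {s : every successor in {q0, q1, q2, q3, q4}} = {q0, q2, q3, q5}
q4 ∉ Sat(AX (a ∨ (¬idle ∨ r))) = {q0, q2, q3, q5}, so the formula does not hold at q4.

No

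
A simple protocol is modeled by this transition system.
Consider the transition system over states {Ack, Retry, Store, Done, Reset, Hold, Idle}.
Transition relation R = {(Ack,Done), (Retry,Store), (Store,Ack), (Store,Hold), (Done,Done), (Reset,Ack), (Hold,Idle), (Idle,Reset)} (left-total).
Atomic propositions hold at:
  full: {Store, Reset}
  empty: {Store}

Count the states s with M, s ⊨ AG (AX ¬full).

3

Sat(¬full) = {Ack, Retry, Done, Hold, Idle}
Sat(AX ¬full) = {s : every successor in {Ack, Retry, Done, Hold, Idle}} = {Ack, Store, Done, Reset, Hold}
AG (AX ¬full): greatest fixpoint, start Z0 = {Ack, Store, Done, Reset, Hold}, keep only states in Sat with every successor in Z. Z1 = {Ack, Store, Done, Reset}; Z2 = {Ack, Done, Reset}; fixed.
Sat(AG (AX ¬full)) = {Ack, Done, Reset}
|Sat(AG (AX ¬full))| = |{Ack, Done, Reset}| = 3.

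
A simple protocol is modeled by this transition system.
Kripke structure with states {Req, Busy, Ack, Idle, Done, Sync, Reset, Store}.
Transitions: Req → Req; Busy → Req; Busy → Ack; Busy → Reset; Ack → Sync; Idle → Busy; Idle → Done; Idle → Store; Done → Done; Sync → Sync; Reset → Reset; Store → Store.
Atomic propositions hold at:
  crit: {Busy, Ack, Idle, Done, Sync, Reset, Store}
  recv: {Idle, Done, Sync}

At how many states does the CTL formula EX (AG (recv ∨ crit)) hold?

7

Sat(recv ∨ crit) = {Busy, Ack, Idle, Done, Sync, Reset, Store}
AG (recv ∨ crit): greatest fixpoint, start Z0 = {Busy, Ack, Idle, Done, Sync, Reset, Store}, keep only states in Sat with every successor in Z. Z1 = {Ack, Idle, Done, Sync, Reset, Store}; Z2 = {Ack, Done, Sync, Reset, Store}; fixed.
Sat(AG (recv ∨ crit)) = {Ack, Done, Sync, Reset, Store}
Sat(EX (AG (recv ∨ crit))) = {s : some successor in {Ack, Done, Sync, Reset, Store}} = {Busy, Ack, Idle, Done, Sync, Reset, Store}
|Sat(EX (AG (recv ∨ crit)))| = |{Busy, Ack, Idle, Done, Sync, Reset, Store}| = 7.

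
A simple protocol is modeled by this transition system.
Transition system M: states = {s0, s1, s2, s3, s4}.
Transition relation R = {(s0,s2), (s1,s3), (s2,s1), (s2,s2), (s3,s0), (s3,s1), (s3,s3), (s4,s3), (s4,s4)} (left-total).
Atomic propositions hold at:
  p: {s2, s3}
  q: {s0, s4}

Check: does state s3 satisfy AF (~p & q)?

Sat(~p) = {s0, s1, s4}
Sat(~p & q) = {s0, s4}
AF (~p & q): least fixpoint, start Z0 = {s0, s4}, add states with every successor in Z. Already a fixed point.
Sat(AF (~p & q)) = {s0, s4}
s3 ∉ Sat(AF (~p & q)) = {s0, s4}, so the formula does not hold at s3.

No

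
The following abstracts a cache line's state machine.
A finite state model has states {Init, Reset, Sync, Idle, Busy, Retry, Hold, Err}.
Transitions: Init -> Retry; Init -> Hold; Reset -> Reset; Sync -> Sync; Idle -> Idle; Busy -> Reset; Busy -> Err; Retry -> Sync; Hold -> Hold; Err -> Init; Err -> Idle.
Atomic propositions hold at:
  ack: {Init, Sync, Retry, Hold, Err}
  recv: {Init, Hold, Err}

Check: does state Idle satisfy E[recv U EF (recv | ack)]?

No

Sat(recv | ack) = {Init, Sync, Retry, Hold, Err}
EF (recv | ack): least fixpoint, start Z0 = {Init, Sync, Retry, Hold, Err}, add states with some successor in Z. Z1 = {Init, Sync, Busy, Retry, Hold, Err}; fixed.
Sat(EF (recv | ack)) = {Init, Sync, Busy, Retry, Hold, Err}
E[recv U EF (recv | ack)]: least fixpoint, start Z0 = Sat(EF (recv | ack)) = {Init, Sync, Busy, Retry, Hold, Err}, add states in Sat(recv) with some successor in Z. Already a fixed point.
Sat(E[recv U EF (recv | ack)]) = {Init, Sync, Busy, Retry, Hold, Err}
Idle ∉ Sat(E[recv U EF (recv | ack)]) = {Init, Sync, Busy, Retry, Hold, Err}, so the formula does not hold at Idle.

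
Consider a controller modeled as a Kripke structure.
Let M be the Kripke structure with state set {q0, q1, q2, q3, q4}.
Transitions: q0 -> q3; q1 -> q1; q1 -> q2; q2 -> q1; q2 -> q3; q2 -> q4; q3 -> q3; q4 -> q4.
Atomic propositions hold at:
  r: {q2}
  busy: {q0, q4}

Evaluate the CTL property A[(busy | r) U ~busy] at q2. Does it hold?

Yes

Sat(busy | r) = {q0, q2, q4}
Sat(~busy) = {q1, q2, q3}
A[(busy | r) U ~busy]: least fixpoint, start Z0 = Sat(~busy) = {q1, q2, q3}, add states in Sat(busy | r) with every successor in Z. Z1 = {q0, q1, q2, q3}; fixed.
Sat(A[(busy | r) U ~busy]) = {q0, q1, q2, q3}
q2 ∈ Sat(A[(busy | r) U ~busy]) = {q0, q1, q2, q3}, so the formula holds at q2.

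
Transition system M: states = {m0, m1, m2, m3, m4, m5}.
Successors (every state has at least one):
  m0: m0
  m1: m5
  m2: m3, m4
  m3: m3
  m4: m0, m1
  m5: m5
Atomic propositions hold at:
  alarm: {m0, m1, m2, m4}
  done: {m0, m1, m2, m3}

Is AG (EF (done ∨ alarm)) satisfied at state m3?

Sat(done ∨ alarm) = {m0, m1, m2, m3, m4}
EF (done ∨ alarm): least fixpoint, start Z0 = {m0, m1, m2, m3, m4}, add states with some successor in Z. Already a fixed point.
Sat(EF (done ∨ alarm)) = {m0, m1, m2, m3, m4}
AG (EF (done ∨ alarm)): greatest fixpoint, start Z0 = {m0, m1, m2, m3, m4}, keep only states in Sat with every successor in Z. Z1 = {m0, m2, m3, m4}; Z2 = {m0, m2, m3}; Z3 = {m0, m3}; fixed.
Sat(AG (EF (done ∨ alarm))) = {m0, m3}
m3 ∈ Sat(AG (EF (done ∨ alarm))) = {m0, m3}, so the formula holds at m3.

Yes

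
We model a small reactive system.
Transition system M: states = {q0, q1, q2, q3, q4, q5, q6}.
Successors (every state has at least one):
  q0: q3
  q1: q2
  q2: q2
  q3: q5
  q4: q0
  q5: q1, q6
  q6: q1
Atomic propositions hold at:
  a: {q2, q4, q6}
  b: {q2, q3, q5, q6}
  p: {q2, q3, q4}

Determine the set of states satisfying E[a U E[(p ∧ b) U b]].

{q2, q3, q5, q6}

Sat(p ∧ b) = {q2, q3}
E[(p ∧ b) U b]: least fixpoint, start Z0 = Sat(b) = {q2, q3, q5, q6}, add states in Sat(p ∧ b) with some successor in Z. Already a fixed point.
Sat(E[(p ∧ b) U b]) = {q2, q3, q5, q6}
E[a U E[(p ∧ b) U b]]: least fixpoint, start Z0 = Sat(E[(p ∧ b) U b]) = {q2, q3, q5, q6}, add states in Sat(a) with some successor in Z. Already a fixed point.
Sat(E[a U E[(p ∧ b) U b]]) = {q2, q3, q5, q6}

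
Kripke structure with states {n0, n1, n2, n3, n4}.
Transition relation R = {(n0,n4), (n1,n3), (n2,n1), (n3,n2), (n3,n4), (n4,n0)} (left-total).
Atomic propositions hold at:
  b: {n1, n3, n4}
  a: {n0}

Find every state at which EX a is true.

Sat(EX a) = {s : some successor in {n0}} = {n4}

{n4}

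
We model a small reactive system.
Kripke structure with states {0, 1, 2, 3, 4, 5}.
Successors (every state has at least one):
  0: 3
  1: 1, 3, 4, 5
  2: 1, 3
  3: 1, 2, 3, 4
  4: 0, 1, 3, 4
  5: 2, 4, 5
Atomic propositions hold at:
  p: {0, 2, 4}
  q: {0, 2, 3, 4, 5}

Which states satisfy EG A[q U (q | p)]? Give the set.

{0, 2, 3, 4, 5}

Sat(q | p) = {0, 2, 3, 4, 5}
A[q U (q | p)]: least fixpoint, start Z0 = Sat((q | p)) = {0, 2, 3, 4, 5}, add states in Sat(q) with every successor in Z. Already a fixed point.
Sat(A[q U (q | p)]) = {0, 2, 3, 4, 5}
EG A[q U (q | p)]: greatest fixpoint, start Z0 = {0, 2, 3, 4, 5}, keep only states in Sat with some successor in Z. Already a fixed point.
Sat(EG A[q U (q | p)]) = {0, 2, 3, 4, 5}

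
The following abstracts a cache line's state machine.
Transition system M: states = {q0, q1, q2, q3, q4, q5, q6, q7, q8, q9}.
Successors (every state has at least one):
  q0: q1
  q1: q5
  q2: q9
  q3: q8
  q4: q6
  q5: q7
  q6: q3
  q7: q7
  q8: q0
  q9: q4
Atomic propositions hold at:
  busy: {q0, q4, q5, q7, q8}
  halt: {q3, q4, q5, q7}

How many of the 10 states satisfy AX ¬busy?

4

Sat(¬busy) = {q1, q2, q3, q6, q9}
Sat(AX ¬busy) = {s : every successor in {q1, q2, q3, q6, q9}} = {q0, q2, q4, q6}
|Sat(AX ¬busy)| = |{q0, q2, q4, q6}| = 4.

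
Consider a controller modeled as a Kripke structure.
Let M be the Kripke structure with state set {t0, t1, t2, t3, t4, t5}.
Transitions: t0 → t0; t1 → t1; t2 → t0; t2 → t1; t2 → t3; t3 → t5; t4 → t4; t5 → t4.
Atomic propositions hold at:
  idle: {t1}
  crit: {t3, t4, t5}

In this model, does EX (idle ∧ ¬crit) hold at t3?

No

Sat(¬crit) = {t0, t1, t2}
Sat(idle ∧ ¬crit) = {t1}
Sat(EX (idle ∧ ¬crit)) = {s : some successor in {t1}} = {t1, t2}
t3 ∉ Sat(EX (idle ∧ ¬crit)) = {t1, t2}, so the formula does not hold at t3.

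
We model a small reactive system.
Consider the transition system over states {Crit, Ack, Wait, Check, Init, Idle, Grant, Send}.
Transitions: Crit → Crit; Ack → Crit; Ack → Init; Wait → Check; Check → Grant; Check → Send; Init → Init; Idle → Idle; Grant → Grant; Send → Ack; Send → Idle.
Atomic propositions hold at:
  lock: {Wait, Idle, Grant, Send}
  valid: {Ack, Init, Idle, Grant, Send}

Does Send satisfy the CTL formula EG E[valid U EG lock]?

EG lock: greatest fixpoint, start Z0 = {Wait, Idle, Grant, Send}, keep only states in Sat with some successor in Z. Z1 = {Idle, Grant, Send}; fixed.
Sat(EG lock) = {Idle, Grant, Send}
E[valid U EG lock]: least fixpoint, start Z0 = Sat(EG lock) = {Idle, Grant, Send}, add states in Sat(valid) with some successor in Z. Already a fixed point.
Sat(E[valid U EG lock]) = {Idle, Grant, Send}
EG E[valid U EG lock]: greatest fixpoint, start Z0 = {Idle, Grant, Send}, keep only states in Sat with some successor in Z. Already a fixed point.
Sat(EG E[valid U EG lock]) = {Idle, Grant, Send}
Send ∈ Sat(EG E[valid U EG lock]) = {Idle, Grant, Send}, so the formula holds at Send.

Yes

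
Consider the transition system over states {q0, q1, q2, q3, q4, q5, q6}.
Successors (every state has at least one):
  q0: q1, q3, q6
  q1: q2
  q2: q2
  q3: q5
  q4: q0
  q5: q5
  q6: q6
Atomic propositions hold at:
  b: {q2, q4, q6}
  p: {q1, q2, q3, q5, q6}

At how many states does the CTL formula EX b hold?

4

Sat(EX b) = {s : some successor in {q2, q4, q6}} = {q0, q1, q2, q6}
|Sat(EX b)| = |{q0, q1, q2, q6}| = 4.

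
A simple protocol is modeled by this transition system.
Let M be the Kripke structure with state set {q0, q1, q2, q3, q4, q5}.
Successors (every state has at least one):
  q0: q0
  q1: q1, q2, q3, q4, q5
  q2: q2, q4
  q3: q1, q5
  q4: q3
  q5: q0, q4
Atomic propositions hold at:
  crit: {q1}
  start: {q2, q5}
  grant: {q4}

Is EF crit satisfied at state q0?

No

EF crit: least fixpoint, start Z0 = {q1}, add states with some successor in Z. Z1 = {q1, q3}; Z2 = {q1, q3, q4}; Z3 = {q1, q2, q3, q4, q5}; fixed.
Sat(EF crit) = {q1, q2, q3, q4, q5}
q0 ∉ Sat(EF crit) = {q1, q2, q3, q4, q5}, so the formula does not hold at q0.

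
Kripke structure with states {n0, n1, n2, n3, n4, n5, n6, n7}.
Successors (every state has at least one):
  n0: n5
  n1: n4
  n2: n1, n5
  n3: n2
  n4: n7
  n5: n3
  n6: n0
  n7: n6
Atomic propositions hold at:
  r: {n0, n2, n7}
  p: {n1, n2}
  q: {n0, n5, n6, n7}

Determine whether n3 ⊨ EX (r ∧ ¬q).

Yes

Sat(¬q) = {n1, n2, n3, n4}
Sat(r ∧ ¬q) = {n2}
Sat(EX (r ∧ ¬q)) = {s : some successor in {n2}} = {n3}
n3 ∈ Sat(EX (r ∧ ¬q)) = {n3}, so the formula holds at n3.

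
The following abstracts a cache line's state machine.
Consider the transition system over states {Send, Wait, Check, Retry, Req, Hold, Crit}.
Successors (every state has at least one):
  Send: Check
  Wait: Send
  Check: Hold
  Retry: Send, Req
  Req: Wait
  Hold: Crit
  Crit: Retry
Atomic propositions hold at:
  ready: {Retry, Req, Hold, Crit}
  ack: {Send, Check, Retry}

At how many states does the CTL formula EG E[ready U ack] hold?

E[ready U ack]: least fixpoint, start Z0 = Sat(ack) = {Send, Check, Retry}, add states in Sat(ready) with some successor in Z. Z1 = {Send, Check, Retry, Crit}; Z2 = {Send, Check, Retry, Hold, Crit}; fixed.
Sat(E[ready U ack]) = {Send, Check, Retry, Hold, Crit}
EG E[ready U ack]: greatest fixpoint, start Z0 = {Send, Check, Retry, Hold, Crit}, keep only states in Sat with some successor in Z. Already a fixed point.
Sat(EG E[ready U ack]) = {Send, Check, Retry, Hold, Crit}
|Sat(EG E[ready U ack])| = |{Send, Check, Retry, Hold, Crit}| = 5.

5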